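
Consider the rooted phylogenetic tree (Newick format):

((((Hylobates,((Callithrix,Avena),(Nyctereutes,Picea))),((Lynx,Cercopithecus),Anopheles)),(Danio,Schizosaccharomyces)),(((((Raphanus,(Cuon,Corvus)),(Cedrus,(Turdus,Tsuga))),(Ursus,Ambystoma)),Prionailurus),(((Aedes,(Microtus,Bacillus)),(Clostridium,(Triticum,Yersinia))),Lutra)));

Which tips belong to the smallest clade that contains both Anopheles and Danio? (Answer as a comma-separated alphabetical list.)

Anopheles, Avena, Callithrix, Cercopithecus, Danio, Hylobates, Lynx, Nyctereutes, Picea, Schizosaccharomyces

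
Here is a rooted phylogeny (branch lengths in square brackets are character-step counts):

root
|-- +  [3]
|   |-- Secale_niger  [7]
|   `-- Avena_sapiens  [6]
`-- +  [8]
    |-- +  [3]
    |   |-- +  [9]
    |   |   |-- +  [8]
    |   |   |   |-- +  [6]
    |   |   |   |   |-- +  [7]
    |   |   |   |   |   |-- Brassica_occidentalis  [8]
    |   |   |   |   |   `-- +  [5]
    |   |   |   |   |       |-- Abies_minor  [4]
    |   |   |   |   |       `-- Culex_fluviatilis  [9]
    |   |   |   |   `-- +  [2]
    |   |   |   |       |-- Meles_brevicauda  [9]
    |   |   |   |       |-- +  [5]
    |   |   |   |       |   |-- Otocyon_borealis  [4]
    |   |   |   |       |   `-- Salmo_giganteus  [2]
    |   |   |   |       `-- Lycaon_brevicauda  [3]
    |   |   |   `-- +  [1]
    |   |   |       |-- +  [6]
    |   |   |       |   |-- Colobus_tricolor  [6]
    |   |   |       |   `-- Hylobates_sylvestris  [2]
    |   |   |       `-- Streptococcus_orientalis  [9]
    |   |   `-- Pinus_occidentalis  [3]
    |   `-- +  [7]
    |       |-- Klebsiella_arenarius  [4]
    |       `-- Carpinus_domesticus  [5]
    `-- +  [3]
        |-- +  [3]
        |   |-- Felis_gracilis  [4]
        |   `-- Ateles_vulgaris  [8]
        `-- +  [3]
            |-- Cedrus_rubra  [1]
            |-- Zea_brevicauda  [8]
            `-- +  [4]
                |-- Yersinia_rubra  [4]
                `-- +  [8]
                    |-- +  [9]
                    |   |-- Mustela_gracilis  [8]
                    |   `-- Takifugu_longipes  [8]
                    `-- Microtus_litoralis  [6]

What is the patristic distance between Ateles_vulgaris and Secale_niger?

32

The path runs Ateles_vulgaris → … → MRCA → … → Secale_niger; the MRCA is the root of the tree.
Branch lengths along that path: 8 + 3 + 3 + 8 + 3 + 7 = 32.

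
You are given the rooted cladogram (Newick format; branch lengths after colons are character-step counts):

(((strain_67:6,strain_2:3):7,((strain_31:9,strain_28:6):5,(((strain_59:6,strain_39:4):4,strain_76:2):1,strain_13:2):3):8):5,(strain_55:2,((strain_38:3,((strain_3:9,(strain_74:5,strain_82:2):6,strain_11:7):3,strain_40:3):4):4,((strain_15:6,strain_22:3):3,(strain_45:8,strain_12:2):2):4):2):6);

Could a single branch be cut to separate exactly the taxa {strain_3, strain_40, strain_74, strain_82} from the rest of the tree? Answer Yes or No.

No

The MRCA of the listed taxa subtends ((strain_3,(strain_74,strain_82),strain_11),strain_40).
That clade also contains strain_11, which is not in the proposed group, so the group is not monophyletic.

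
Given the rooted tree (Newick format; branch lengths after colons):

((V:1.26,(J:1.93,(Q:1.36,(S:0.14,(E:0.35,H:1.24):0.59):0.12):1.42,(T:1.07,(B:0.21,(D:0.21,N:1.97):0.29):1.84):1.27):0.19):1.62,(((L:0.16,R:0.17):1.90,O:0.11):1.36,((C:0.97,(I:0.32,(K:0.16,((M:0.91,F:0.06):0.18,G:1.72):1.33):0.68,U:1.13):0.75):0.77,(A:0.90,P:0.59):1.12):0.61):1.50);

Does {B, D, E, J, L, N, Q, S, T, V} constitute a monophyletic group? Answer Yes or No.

No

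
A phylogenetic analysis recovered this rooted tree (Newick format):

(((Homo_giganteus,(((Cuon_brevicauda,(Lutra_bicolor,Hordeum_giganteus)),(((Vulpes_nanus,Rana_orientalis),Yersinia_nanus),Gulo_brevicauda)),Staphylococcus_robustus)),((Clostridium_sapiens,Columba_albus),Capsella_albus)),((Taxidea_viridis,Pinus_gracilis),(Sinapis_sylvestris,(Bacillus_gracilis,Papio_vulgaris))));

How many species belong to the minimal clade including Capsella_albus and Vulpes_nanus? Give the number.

12

The MRCA of Capsella_albus and Vulpes_nanus is the node subtending ((Homo_giganteus,(((Cuon_brevicauda,(Lutra_bicolor,Hordeum_giganteus)),(((Vulpes_nanus,Rana_orientalis),Yersinia_nanus),Gulo_brevicauda)),Staphylococcus_robustus)),((Clostridium_sapiens,Columba_albus),Capsella_albus)).
That clade contains 12 terminal taxa: Capsella_albus, Clostridium_sapiens, Columba_albus, Cuon_brevicauda, Gulo_brevicauda, Homo_giganteus, Hordeum_giganteus, Lutra_bicolor, Rana_orientalis, Staphylococcus_robustus, Vulpes_nanus, Yersinia_nanus.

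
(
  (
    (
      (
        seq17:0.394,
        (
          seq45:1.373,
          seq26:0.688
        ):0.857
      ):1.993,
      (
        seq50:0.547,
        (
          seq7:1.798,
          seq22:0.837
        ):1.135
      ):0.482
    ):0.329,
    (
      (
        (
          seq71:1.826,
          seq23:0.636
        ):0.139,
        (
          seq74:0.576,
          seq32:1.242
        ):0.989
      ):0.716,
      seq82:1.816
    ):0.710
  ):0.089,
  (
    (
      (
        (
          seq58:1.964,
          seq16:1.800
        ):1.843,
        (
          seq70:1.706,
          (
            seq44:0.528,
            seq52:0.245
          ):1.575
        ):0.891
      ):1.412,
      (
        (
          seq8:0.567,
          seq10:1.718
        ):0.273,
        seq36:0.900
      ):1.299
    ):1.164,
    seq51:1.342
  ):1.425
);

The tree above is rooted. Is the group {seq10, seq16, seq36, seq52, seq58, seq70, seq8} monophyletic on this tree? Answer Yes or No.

No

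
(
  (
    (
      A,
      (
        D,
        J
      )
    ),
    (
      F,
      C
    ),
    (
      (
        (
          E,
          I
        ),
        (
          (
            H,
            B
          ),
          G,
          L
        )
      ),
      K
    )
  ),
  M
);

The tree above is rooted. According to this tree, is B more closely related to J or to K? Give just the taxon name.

K

The MRCA of B and K subtends (((E,I),((H,B),G,L)),K) (7 taxa).
The MRCA of B and J subtends ((A,(D,J)),(F,C),(((E,I),((H,B),G,L)),K)) (12 taxa).
The first is nested inside the second, so B shares a more recent common ancestor with K.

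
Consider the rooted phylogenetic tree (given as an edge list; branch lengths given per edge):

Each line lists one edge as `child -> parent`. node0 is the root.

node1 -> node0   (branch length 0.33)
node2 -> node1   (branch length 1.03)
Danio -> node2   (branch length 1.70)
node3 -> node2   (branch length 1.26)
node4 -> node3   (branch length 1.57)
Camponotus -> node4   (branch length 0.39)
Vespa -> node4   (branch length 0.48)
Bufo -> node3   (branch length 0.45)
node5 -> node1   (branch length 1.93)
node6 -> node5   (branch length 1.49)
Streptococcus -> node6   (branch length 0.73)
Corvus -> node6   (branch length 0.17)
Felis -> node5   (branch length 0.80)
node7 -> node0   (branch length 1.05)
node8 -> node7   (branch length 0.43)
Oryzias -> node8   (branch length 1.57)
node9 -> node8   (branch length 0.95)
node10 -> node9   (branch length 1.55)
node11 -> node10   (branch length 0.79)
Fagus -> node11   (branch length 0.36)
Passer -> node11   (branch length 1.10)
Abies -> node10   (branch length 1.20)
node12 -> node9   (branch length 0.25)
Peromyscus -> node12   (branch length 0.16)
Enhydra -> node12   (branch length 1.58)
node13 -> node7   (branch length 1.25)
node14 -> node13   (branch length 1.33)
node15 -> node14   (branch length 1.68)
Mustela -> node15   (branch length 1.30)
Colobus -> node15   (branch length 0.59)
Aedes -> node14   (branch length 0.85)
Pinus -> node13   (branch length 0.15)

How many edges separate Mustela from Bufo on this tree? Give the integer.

The MRCA of Mustela and Bufo is the root of the tree.
From Mustela up to that node: 5 branches. From Bufo up to the same node: 4 branches. Total: 5 + 4 = 9.

9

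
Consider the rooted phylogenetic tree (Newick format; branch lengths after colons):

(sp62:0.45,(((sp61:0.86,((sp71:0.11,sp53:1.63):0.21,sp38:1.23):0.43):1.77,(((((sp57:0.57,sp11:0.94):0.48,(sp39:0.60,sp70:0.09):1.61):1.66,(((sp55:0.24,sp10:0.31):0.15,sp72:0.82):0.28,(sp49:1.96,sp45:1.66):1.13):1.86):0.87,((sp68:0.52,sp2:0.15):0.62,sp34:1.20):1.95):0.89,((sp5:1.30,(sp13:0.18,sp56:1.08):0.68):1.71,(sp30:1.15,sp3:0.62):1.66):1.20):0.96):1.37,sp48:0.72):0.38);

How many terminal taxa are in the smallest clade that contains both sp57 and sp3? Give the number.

The MRCA of sp57 and sp3 is the node subtending (((((sp57,sp11),(sp39,sp70)),(((sp55,sp10),sp72),(sp49,sp45))),((sp68,sp2),sp34)),((sp5,(sp13,sp56)),(sp30,sp3))).
That clade contains 17 terminal taxa: sp10, sp11, sp13, sp2, sp3, sp30, sp34, sp39, sp45, sp49, sp5, sp55, sp56, sp57, sp68, sp70, sp72.

17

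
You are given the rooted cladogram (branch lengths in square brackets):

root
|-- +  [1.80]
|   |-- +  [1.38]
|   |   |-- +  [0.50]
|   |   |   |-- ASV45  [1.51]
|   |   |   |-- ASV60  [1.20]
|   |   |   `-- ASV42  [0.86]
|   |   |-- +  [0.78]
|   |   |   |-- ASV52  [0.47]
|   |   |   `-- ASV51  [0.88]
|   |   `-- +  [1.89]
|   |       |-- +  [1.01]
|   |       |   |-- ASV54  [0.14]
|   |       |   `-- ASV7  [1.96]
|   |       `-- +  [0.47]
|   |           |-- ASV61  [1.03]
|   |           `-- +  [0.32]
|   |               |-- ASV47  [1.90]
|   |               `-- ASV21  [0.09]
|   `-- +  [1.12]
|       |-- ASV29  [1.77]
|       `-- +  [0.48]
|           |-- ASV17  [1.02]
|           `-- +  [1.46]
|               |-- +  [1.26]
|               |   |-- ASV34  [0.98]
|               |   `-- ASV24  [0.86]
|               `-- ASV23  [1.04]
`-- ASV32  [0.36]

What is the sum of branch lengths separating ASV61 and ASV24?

9.95

The path runs ASV61 → … → MRCA → … → ASV24; the MRCA is the node subtending (((ASV45,ASV60,ASV42),(ASV52,ASV51),((ASV54,ASV7),(ASV61,(ASV47,ASV21)))),(ASV29,(ASV17,((ASV34,ASV24),ASV23)))).
Branch lengths along that path: 1.03 + 0.47 + 1.89 + 1.38 + 1.12 + 0.48 + 1.46 + 1.26 + 0.86 = 9.95.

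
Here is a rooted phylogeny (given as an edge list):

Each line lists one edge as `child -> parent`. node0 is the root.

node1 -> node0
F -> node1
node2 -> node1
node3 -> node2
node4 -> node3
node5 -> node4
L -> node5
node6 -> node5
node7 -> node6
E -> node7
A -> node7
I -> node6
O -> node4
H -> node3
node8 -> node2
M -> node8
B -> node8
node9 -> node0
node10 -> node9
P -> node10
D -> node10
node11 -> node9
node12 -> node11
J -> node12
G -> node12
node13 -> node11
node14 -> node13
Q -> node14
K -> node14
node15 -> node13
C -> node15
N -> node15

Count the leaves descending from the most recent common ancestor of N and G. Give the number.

The MRCA of N and G is the node subtending ((J,G),((Q,K),(C,N))).
That clade contains 6 terminal taxa: C, G, J, K, N, Q.

6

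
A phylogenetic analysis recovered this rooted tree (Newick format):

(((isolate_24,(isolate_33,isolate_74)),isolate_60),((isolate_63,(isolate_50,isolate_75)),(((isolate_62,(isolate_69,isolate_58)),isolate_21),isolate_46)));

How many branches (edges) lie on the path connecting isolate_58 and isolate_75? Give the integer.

The MRCA of isolate_58 and isolate_75 is the node subtending ((isolate_63,(isolate_50,isolate_75)),(((isolate_62,(isolate_69,isolate_58)),isolate_21),isolate_46)).
From isolate_58 up to that node: 5 branches. From isolate_75 up to the same node: 3 branches. Total: 5 + 3 = 8.

8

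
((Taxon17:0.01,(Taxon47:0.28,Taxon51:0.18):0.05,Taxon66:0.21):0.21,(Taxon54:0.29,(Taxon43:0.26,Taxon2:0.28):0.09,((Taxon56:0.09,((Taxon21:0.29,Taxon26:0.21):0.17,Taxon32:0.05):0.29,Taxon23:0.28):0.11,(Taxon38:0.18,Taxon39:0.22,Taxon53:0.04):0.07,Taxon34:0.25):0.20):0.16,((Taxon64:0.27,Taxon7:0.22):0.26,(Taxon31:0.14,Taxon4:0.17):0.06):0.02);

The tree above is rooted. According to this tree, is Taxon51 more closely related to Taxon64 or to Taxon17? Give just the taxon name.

Taxon17

The MRCA of Taxon51 and Taxon17 subtends (Taxon17,(Taxon47,Taxon51),Taxon66) (4 taxa).
The MRCA of Taxon51 and Taxon64 is the root, subtending the entire tree (20 taxa).
The first is nested inside the second, so Taxon51 shares a more recent common ancestor with Taxon17.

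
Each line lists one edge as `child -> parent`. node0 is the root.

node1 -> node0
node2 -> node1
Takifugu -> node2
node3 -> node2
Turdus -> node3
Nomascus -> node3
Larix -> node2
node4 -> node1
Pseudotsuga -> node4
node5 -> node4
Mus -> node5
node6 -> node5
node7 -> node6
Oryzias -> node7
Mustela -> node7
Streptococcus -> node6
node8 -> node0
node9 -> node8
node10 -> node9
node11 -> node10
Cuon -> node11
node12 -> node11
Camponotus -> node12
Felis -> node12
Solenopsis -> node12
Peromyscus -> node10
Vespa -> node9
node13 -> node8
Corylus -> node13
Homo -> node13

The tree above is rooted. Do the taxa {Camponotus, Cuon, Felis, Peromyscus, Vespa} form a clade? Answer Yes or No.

No

The MRCA of the listed taxa subtends (((Cuon,(Camponotus,Felis,Solenopsis)),Peromyscus),Vespa).
That clade also contains Solenopsis, which is not in the proposed group, so the group is not monophyletic.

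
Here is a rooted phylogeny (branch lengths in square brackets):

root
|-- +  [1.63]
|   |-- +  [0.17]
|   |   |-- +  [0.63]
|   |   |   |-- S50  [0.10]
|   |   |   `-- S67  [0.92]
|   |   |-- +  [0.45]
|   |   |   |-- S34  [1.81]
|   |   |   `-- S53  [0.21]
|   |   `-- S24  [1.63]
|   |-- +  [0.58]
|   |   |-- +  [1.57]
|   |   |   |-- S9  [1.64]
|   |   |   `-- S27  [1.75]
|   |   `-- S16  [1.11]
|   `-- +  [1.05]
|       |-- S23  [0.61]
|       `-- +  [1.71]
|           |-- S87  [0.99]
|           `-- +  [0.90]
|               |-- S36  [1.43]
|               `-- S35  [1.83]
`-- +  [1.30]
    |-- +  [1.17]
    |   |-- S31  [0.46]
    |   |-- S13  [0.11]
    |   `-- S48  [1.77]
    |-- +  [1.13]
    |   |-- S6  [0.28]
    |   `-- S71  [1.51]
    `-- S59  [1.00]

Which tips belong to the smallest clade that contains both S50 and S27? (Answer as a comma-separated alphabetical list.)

Tracing S50: it sits inside (S50,S67).
Tracing S27: it sits inside (S9,S27).
The smallest clade enclosing both is (((S50,S67),(S34,S53),S24),((S9,S27),S16),(S23,(S87,(S36,S35)))); the answer is its 12 terminal taxa in alphabetical order.

S16, S23, S24, S27, S34, S35, S36, S50, S53, S67, S87, S9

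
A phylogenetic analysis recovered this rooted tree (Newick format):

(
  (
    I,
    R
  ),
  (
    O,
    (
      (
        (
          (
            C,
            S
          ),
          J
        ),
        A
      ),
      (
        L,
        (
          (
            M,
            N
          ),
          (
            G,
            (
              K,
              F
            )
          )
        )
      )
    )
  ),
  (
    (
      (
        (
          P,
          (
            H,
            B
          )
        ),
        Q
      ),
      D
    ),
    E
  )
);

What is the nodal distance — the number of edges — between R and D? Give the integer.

The MRCA of R and D is the root of the tree.
From R up to that node: 2 branches. From D up to the same node: 3 branches. Total: 2 + 3 = 5.

5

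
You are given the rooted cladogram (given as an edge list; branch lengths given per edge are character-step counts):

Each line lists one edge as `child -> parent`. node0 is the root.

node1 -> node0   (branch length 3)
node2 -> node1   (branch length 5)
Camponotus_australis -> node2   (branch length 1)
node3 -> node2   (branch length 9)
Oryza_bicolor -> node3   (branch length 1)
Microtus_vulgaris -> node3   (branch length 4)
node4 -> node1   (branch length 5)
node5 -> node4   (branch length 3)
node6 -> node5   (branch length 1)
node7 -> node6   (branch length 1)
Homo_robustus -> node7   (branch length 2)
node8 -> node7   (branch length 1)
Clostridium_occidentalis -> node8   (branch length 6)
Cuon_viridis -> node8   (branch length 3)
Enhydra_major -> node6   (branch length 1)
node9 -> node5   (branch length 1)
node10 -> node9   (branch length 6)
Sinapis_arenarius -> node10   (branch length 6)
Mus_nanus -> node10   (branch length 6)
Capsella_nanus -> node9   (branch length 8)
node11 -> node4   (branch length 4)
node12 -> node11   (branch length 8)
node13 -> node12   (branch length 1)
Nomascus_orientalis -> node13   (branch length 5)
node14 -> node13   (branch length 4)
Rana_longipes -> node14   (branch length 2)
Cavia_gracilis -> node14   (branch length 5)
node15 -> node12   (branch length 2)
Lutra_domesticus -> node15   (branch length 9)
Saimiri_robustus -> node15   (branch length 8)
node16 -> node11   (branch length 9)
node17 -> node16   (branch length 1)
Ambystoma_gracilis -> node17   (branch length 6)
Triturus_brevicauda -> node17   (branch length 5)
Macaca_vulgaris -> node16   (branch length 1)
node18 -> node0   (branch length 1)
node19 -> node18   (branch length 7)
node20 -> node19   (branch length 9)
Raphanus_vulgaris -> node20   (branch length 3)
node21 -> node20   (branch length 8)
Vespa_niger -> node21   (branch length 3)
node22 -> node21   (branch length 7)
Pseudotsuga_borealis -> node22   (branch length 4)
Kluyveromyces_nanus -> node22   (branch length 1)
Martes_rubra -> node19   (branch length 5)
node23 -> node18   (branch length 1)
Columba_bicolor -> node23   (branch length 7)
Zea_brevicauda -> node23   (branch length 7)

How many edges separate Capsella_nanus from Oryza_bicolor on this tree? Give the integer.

The MRCA of Capsella_nanus and Oryza_bicolor is the node subtending ((Camponotus_australis,(Oryza_bicolor,Microtus_vulgaris)),((((Homo_robustus,(Clostridium_occidentalis,Cuon_viridis)),Enhydra_major),((Sinapis_arenarius,Mus_nanus),Capsella_nanus)),(((Nomascus_orientalis,(Rana_longipes,Cavia_gracilis)),(Lutra_domesticus,Saimiri_robustus)),((Ambystoma_gracilis,Triturus_brevicauda),Macaca_vulgaris)))).
From Capsella_nanus up to that node: 4 branches. From Oryza_bicolor up to the same node: 3 branches. Total: 4 + 3 = 7.

7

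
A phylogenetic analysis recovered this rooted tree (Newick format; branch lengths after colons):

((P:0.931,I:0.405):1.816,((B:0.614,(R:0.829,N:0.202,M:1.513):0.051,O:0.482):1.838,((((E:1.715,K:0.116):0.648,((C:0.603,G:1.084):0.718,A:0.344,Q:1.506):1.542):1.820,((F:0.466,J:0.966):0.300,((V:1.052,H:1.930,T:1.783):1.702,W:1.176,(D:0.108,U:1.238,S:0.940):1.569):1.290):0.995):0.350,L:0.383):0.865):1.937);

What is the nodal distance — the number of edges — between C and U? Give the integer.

8

The MRCA of C and U is the node subtending (((E,K),((C,G),A,Q)),((F,J),((V,H,T),W,(D,U,S)))).
From C up to that node: 4 branches. From U up to the same node: 4 branches. Total: 4 + 4 = 8.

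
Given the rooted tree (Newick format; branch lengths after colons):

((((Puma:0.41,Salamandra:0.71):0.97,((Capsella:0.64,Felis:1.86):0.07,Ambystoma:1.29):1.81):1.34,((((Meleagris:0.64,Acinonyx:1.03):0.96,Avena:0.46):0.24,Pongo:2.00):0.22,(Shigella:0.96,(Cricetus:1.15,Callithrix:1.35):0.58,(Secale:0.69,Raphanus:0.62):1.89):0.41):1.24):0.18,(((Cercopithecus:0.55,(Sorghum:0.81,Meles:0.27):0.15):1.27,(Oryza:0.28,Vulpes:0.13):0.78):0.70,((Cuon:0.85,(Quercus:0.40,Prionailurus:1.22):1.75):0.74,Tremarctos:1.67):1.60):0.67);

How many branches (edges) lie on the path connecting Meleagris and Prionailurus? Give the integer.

The MRCA of Meleagris and Prionailurus is the root of the tree.
From Meleagris up to that node: 6 branches. From Prionailurus up to the same node: 5 branches. Total: 6 + 5 = 11.

11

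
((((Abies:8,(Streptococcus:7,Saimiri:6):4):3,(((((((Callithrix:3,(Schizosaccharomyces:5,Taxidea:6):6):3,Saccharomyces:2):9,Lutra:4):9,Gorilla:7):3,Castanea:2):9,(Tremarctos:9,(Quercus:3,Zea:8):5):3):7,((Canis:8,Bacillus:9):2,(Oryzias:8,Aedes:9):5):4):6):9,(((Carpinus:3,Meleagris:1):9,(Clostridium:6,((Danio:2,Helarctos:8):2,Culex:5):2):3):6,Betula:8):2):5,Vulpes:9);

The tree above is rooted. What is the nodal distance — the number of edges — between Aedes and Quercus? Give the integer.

7

The MRCA of Aedes and Quercus is the node subtending (((((((Callithrix,(Schizosaccharomyces,Taxidea)),Saccharomyces),Lutra),Gorilla),Castanea),(Tremarctos,(Quercus,Zea))),((Canis,Bacillus),(Oryzias,Aedes))).
From Aedes up to that node: 3 branches. From Quercus up to the same node: 4 branches. Total: 3 + 4 = 7.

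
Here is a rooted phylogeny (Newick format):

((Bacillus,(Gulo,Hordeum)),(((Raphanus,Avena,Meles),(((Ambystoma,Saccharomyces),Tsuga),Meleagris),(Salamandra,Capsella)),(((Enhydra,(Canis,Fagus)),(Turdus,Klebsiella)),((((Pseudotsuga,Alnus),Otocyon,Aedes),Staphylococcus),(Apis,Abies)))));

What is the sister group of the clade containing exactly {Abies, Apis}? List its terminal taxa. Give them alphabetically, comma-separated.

The clade containing exactly {Abies, Apis} attaches to the tree at the node subtending ((((Pseudotsuga,Alnus),Otocyon,Aedes),Staphylococcus),(Apis,Abies)).
The other lineage descending from that same node — the sister group — is (((Pseudotsuga,Alnus),Otocyon,Aedes),Staphylococcus); its 5 tips in alphabetical order are the answer.

Aedes, Alnus, Otocyon, Pseudotsuga, Staphylococcus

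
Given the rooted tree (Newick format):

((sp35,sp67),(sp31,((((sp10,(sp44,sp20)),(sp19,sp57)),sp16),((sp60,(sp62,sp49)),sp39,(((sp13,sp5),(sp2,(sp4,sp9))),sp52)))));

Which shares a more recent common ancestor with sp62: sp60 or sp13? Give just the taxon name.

sp60

The MRCA of sp62 and sp60 subtends (sp60,(sp62,sp49)) (3 taxa).
The MRCA of sp62 and sp13 subtends ((sp60,(sp62,sp49)),sp39,(((sp13,sp5),(sp2,(sp4,sp9))),sp52)) (10 taxa).
The first is nested inside the second, so sp62 shares a more recent common ancestor with sp60.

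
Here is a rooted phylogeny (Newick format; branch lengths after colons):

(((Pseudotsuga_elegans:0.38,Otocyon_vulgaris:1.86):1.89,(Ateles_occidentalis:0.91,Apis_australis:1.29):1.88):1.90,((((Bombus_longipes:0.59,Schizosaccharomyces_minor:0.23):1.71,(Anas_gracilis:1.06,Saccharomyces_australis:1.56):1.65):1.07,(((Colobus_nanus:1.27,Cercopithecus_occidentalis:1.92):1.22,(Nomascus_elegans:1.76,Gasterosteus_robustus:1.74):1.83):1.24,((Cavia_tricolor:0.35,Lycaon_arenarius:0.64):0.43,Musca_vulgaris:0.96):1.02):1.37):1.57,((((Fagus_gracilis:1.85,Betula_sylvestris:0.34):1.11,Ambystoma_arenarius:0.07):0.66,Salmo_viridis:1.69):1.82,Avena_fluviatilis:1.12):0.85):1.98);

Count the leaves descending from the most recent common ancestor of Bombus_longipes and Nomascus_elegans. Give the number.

The MRCA of Bombus_longipes and Nomascus_elegans is the node subtending (((Bombus_longipes,Schizosaccharomyces_minor),(Anas_gracilis,Saccharomyces_australis)),(((Colobus_nanus,Cercopithecus_occidentalis),(Nomascus_elegans,Gasterosteus_robustus)),((Cavia_tricolor,Lycaon_arenarius),Musca_vulgaris))).
That clade contains 11 terminal taxa: Anas_gracilis, Bombus_longipes, Cavia_tricolor, Cercopithecus_occidentalis, Colobus_nanus, Gasterosteus_robustus, Lycaon_arenarius, Musca_vulgaris, Nomascus_elegans, Saccharomyces_australis, Schizosaccharomyces_minor.

11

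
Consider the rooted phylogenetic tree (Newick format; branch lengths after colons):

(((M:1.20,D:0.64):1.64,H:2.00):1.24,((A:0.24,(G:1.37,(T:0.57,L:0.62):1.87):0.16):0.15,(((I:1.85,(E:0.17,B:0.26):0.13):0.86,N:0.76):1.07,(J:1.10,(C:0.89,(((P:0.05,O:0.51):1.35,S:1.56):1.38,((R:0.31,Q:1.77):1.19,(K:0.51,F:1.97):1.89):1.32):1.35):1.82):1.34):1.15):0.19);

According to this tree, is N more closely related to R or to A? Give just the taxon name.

The MRCA of N and R subtends (((I,(E,B)),N),(J,(C,(((P,O),S),((R,Q),(K,F)))))) (13 taxa).
The MRCA of N and A subtends ((A,(G,(T,L))),(((I,(E,B)),N),(J,(C,(((P,O),S),((R,Q),(K,F))))))) (17 taxa).
The first is nested inside the second, so N shares a more recent common ancestor with R.

R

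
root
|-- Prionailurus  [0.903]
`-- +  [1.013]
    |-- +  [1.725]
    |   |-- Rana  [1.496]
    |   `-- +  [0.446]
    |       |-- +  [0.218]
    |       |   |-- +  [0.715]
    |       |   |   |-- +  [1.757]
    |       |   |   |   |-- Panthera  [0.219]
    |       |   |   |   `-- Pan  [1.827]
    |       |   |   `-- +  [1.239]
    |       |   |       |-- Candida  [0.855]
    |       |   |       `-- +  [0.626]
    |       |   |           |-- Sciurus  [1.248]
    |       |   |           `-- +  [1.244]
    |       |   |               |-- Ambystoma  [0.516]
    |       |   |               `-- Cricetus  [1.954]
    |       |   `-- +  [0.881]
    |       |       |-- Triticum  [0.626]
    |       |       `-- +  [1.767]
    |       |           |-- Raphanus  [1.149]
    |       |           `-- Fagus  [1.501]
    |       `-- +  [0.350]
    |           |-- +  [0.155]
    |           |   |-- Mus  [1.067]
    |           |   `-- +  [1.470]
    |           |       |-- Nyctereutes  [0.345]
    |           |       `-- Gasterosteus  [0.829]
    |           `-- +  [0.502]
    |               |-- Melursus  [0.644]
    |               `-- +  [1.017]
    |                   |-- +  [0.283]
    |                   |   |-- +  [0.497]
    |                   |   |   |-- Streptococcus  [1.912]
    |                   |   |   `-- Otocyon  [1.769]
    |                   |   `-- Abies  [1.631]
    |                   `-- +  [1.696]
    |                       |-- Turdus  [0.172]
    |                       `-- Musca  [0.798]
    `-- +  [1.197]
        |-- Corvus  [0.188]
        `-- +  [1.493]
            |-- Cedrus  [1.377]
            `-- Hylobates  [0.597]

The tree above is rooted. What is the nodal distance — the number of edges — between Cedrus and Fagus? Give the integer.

The MRCA of Cedrus and Fagus is the node subtending ((Rana,((((Panthera,Pan),(Candida,(Sciurus,(Ambystoma,Cricetus)))),(Triticum,(Raphanus,Fagus))),((Mus,(Nyctereutes,Gasterosteus)),(Melursus,(((Streptococcus,Otocyon),Abies),(Turdus,Musca)))))),(Corvus,(Cedrus,Hylobates))).
From Cedrus up to that node: 3 branches. From Fagus up to the same node: 6 branches. Total: 3 + 6 = 9.

9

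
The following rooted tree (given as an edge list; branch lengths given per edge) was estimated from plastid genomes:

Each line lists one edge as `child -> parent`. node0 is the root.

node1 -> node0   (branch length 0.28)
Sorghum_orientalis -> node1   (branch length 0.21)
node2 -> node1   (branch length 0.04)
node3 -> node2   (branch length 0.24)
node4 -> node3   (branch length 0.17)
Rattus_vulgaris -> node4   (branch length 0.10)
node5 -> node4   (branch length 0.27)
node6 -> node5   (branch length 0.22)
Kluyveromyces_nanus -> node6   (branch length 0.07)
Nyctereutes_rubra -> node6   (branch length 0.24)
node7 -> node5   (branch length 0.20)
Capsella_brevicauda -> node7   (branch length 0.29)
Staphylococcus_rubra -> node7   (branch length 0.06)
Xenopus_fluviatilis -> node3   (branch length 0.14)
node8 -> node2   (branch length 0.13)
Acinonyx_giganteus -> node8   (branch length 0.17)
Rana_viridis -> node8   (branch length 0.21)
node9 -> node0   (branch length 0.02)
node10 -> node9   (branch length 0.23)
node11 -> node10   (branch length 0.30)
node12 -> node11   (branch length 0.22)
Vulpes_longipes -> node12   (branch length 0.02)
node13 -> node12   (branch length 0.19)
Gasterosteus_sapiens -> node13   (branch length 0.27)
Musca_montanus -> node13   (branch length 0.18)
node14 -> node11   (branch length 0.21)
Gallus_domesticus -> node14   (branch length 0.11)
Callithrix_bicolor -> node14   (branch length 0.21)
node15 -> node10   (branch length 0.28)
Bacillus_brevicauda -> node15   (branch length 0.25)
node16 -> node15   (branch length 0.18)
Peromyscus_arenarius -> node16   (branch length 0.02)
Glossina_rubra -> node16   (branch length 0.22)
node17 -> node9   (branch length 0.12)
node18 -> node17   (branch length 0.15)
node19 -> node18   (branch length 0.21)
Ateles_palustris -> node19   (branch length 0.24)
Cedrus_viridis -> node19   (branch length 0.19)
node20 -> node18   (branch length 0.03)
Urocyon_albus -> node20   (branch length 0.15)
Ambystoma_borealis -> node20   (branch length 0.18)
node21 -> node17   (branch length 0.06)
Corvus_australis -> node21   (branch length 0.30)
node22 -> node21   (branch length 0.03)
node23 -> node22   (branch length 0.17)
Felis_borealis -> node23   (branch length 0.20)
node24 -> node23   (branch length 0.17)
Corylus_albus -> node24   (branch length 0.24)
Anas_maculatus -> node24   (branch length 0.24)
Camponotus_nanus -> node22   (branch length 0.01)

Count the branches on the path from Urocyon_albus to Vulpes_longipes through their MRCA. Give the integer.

8

The MRCA of Urocyon_albus and Vulpes_longipes is the node subtending ((((Vulpes_longipes,(Gasterosteus_sapiens,Musca_montanus)),(Gallus_domesticus,Callithrix_bicolor)),(Bacillus_brevicauda,(Peromyscus_arenarius,Glossina_rubra))),(((Ateles_palustris,Cedrus_viridis),(Urocyon_albus,Ambystoma_borealis)),(Corvus_australis,((Felis_borealis,(Corylus_albus,Anas_maculatus)),Camponotus_nanus)))).
From Urocyon_albus up to that node: 4 branches. From Vulpes_longipes up to the same node: 4 branches. Total: 4 + 4 = 8.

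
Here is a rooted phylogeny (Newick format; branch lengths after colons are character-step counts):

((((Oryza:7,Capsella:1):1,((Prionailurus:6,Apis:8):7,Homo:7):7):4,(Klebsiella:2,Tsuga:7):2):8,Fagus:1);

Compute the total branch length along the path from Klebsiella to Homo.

22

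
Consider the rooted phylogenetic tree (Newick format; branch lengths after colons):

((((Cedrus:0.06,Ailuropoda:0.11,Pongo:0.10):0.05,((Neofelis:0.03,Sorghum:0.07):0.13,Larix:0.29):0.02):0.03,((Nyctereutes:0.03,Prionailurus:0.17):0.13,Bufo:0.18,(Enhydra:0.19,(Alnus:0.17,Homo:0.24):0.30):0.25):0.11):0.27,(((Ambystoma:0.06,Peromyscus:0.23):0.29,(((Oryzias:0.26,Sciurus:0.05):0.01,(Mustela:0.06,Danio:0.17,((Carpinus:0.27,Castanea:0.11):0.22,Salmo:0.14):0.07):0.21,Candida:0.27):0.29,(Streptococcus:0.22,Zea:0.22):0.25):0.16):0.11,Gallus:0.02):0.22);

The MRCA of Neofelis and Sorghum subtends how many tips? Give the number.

The MRCA of Neofelis and Sorghum is the node subtending (Neofelis,Sorghum).
That clade contains 2 terminal taxa: Neofelis, Sorghum.

2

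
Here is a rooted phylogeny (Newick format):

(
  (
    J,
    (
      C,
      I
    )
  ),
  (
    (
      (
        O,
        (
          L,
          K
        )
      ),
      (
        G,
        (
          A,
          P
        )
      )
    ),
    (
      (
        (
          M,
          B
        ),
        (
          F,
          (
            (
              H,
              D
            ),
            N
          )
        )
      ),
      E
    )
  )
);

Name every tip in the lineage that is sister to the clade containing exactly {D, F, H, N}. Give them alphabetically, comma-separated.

B, M

The clade containing exactly {D, F, H, N} attaches to the tree at the node subtending ((M,B),(F,((H,D),N))).
The other lineage descending from that same node — the sister group — is (M,B); its 2 tips in alphabetical order are the answer.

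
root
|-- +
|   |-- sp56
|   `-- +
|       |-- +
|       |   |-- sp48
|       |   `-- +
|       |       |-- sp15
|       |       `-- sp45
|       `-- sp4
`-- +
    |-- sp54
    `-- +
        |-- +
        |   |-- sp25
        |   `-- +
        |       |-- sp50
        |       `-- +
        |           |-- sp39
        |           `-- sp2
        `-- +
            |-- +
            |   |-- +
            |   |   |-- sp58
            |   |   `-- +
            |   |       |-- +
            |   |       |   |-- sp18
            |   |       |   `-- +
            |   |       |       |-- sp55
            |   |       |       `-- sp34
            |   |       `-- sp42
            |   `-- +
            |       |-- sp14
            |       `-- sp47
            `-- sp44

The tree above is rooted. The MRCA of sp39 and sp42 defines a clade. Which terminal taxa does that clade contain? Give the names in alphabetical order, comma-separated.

Tracing sp39: it sits inside (sp39,sp2).
Tracing sp42: it sits inside ((sp18,(sp55,sp34)),sp42).
The smallest clade enclosing both is ((sp25,(sp50,(sp39,sp2))),(((sp58,((sp18,(sp55,sp34)),sp42)),(sp14,sp47)),sp44)); the answer is its 12 terminal taxa in alphabetical order.

sp14, sp18, sp2, sp25, sp34, sp39, sp42, sp44, sp47, sp50, sp55, sp58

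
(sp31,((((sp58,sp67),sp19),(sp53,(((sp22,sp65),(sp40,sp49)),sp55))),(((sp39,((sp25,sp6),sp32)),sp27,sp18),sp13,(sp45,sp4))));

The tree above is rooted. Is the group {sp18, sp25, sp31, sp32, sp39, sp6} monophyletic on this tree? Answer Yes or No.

No

The MRCA of the listed taxa is the root, so the smallest clade containing them is the whole tree.
That clade also contains sp13, sp19, sp22, sp27, sp4, sp40, sp45, sp49, sp53, sp55, sp58, sp65, sp67, which are not in the proposed group, so the group is not monophyletic.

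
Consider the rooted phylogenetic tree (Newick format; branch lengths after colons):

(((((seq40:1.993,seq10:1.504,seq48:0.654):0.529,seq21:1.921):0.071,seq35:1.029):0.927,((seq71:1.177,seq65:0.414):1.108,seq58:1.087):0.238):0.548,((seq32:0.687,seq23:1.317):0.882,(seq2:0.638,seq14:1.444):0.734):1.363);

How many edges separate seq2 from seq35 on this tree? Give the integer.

6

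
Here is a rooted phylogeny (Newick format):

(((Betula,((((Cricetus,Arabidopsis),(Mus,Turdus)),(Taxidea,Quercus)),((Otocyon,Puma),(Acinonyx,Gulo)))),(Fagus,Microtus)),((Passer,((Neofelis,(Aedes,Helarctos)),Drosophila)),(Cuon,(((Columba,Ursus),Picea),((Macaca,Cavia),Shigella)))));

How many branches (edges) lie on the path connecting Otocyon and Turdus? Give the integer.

7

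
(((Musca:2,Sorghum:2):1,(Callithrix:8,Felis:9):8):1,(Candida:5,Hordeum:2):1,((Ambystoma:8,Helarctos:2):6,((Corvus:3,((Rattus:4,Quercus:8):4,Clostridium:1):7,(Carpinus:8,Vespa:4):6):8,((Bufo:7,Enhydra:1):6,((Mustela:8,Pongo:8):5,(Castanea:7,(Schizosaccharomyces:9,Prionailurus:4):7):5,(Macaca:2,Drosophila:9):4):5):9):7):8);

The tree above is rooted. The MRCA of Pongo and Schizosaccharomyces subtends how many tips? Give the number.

7

The MRCA of Pongo and Schizosaccharomyces is the node subtending ((Mustela,Pongo),(Castanea,(Schizosaccharomyces,Prionailurus)),(Macaca,Drosophila)).
That clade contains 7 terminal taxa: Castanea, Drosophila, Macaca, Mustela, Pongo, Prionailurus, Schizosaccharomyces.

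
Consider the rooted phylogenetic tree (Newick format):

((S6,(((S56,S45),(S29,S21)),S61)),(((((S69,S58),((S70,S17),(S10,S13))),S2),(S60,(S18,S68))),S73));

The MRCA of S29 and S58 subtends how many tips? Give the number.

17

The MRCA of S29 and S58 is the root, so the clade is the entire tree.
That clade contains 17 terminal taxa: S10, S13, S17, S18, S2, S21, S29, S45, S56, S58, S6, S60, S61, S68, S69, S70, S73.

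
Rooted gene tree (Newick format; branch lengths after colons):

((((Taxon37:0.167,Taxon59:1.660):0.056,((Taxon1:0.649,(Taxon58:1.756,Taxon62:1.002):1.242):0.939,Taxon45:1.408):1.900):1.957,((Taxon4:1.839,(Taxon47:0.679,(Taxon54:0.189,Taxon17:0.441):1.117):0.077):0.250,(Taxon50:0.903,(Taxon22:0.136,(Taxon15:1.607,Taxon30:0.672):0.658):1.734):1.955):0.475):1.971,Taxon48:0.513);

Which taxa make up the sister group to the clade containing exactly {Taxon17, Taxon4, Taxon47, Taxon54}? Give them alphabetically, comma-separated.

Taxon15, Taxon22, Taxon30, Taxon50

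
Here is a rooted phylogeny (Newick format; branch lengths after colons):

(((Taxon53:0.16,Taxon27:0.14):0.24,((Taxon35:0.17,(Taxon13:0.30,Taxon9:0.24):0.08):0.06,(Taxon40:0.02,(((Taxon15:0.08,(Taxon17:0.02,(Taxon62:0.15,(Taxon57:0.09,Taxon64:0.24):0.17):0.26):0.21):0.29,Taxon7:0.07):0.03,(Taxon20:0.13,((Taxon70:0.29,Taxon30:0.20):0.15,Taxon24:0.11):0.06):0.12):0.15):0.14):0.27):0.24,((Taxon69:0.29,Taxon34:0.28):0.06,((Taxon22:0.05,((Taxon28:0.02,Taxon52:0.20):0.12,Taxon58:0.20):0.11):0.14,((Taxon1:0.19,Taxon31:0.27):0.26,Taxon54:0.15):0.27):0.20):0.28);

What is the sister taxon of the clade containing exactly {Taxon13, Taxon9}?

The clade containing exactly {Taxon13, Taxon9} attaches to the tree at the node subtending (Taxon35,(Taxon13,Taxon9)).
The other lineage descending from that same node — the sister group — is the single tip Taxon35.

Taxon35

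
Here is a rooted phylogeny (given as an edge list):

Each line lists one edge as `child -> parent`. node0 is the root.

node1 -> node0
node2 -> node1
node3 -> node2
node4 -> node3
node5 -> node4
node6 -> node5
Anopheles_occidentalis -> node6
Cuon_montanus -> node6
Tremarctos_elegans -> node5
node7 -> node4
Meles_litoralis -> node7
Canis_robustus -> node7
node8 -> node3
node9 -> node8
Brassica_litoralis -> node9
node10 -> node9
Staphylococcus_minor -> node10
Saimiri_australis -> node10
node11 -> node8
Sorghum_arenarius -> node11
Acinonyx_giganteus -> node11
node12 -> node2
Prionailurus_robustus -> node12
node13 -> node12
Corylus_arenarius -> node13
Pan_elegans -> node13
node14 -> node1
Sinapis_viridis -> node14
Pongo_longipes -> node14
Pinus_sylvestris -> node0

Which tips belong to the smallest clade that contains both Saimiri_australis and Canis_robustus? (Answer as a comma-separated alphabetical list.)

Acinonyx_giganteus, Anopheles_occidentalis, Brassica_litoralis, Canis_robustus, Cuon_montanus, Meles_litoralis, Saimiri_australis, Sorghum_arenarius, Staphylococcus_minor, Tremarctos_elegans

Tracing Saimiri_australis: it sits inside (Staphylococcus_minor,Saimiri_australis).
Tracing Canis_robustus: it sits inside (Meles_litoralis,Canis_robustus).
The smallest clade enclosing both is ((((Anopheles_occidentalis,Cuon_montanus),Tremarctos_elegans),(Meles_litoralis,Canis_robustus)),((Brassica_litoralis,(Staphylococcus_minor,Saimiri_australis)),(Sorghum_arenarius,Acinonyx_giganteus))); the answer is its 10 terminal taxa in alphabetical order.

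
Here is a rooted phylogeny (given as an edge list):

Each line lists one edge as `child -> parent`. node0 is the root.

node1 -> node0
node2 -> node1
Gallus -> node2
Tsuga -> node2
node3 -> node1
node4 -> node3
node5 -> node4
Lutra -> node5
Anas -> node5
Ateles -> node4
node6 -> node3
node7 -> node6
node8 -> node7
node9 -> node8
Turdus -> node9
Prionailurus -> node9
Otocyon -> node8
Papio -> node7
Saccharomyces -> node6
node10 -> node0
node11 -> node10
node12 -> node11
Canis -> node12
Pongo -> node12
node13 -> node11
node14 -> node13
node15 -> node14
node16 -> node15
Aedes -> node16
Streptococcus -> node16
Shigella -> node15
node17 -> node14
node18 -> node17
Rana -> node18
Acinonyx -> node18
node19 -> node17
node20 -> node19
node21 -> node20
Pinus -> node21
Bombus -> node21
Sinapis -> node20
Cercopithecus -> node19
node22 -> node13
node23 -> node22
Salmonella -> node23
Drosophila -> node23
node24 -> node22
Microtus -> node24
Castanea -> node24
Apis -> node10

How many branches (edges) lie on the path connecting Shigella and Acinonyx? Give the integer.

5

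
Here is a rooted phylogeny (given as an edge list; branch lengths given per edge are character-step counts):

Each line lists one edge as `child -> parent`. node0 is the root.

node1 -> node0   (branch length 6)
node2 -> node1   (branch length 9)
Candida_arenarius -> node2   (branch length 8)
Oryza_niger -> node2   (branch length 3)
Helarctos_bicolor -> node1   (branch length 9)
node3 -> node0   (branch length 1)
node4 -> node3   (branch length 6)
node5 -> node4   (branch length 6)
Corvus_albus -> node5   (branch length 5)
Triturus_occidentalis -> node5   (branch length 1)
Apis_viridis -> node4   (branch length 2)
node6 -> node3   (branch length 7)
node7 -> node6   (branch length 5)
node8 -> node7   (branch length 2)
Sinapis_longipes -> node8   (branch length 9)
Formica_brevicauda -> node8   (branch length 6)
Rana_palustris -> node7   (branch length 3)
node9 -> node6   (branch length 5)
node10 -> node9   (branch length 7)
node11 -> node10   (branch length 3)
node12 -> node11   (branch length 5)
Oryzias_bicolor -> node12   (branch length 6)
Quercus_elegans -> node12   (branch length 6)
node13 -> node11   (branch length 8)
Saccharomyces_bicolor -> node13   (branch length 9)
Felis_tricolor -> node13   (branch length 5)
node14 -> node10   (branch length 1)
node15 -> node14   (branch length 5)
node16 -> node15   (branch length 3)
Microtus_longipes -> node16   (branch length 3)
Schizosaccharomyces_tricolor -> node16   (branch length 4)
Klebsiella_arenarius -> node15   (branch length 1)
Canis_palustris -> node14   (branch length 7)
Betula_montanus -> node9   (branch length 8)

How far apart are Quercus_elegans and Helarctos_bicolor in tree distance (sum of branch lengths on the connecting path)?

49

The path runs Quercus_elegans → … → MRCA → … → Helarctos_bicolor; the MRCA is the root of the tree.
Branch lengths along that path: 6 + 5 + 3 + 7 + 5 + 7 + 1 + 6 + 9 = 49.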